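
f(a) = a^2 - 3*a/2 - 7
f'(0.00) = -1.50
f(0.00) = -7.00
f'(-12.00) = -25.50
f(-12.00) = 155.00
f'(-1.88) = -5.26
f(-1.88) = -0.65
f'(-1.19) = -3.88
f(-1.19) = -3.80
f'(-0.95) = -3.40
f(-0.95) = -4.67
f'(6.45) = 11.40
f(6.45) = 24.93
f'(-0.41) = -2.32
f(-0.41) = -6.22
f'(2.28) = 3.06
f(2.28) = -5.22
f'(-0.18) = -1.86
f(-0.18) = -6.70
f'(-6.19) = -13.88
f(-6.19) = 40.60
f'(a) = 2*a - 3/2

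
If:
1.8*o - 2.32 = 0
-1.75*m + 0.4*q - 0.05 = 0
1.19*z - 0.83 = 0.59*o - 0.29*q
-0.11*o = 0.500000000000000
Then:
No Solution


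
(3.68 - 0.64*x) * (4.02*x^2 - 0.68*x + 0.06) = -2.5728*x^3 + 15.2288*x^2 - 2.5408*x + 0.2208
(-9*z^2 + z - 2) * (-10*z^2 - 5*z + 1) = 90*z^4 + 35*z^3 + 6*z^2 + 11*z - 2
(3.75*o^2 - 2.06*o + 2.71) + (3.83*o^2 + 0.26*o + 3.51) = 7.58*o^2 - 1.8*o + 6.22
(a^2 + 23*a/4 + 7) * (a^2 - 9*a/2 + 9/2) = a^4 + 5*a^3/4 - 115*a^2/8 - 45*a/8 + 63/2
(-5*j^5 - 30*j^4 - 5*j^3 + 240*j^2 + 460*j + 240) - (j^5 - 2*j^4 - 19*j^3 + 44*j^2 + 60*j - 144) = -6*j^5 - 28*j^4 + 14*j^3 + 196*j^2 + 400*j + 384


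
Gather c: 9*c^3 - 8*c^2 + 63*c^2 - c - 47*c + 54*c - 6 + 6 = 9*c^3 + 55*c^2 + 6*c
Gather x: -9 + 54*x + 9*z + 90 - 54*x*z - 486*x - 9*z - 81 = x*(-54*z - 432)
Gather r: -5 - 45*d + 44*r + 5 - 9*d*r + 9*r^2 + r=-45*d + 9*r^2 + r*(45 - 9*d)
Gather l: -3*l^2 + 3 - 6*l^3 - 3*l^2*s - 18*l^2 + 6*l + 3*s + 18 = -6*l^3 + l^2*(-3*s - 21) + 6*l + 3*s + 21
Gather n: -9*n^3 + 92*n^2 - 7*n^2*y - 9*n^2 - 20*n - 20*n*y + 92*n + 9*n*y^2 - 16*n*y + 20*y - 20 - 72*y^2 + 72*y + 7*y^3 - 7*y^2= -9*n^3 + n^2*(83 - 7*y) + n*(9*y^2 - 36*y + 72) + 7*y^3 - 79*y^2 + 92*y - 20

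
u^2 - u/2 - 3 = (u - 2)*(u + 3/2)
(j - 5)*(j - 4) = j^2 - 9*j + 20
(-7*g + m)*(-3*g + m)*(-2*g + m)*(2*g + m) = -84*g^4 + 40*g^3*m + 17*g^2*m^2 - 10*g*m^3 + m^4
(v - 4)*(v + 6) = v^2 + 2*v - 24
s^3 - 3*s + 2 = (s - 1)^2*(s + 2)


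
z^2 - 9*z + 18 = (z - 6)*(z - 3)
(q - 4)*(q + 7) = q^2 + 3*q - 28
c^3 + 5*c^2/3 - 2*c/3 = c*(c - 1/3)*(c + 2)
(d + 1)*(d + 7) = d^2 + 8*d + 7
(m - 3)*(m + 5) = m^2 + 2*m - 15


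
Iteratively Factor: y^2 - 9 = (y + 3)*(y - 3)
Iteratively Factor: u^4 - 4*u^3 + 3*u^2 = (u)*(u^3 - 4*u^2 + 3*u) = u*(u - 3)*(u^2 - u) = u^2*(u - 3)*(u - 1)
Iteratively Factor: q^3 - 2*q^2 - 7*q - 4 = (q + 1)*(q^2 - 3*q - 4) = (q + 1)^2*(q - 4)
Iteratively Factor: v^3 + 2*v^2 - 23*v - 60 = (v - 5)*(v^2 + 7*v + 12) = (v - 5)*(v + 3)*(v + 4)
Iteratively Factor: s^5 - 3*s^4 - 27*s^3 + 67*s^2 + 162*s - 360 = (s - 2)*(s^4 - s^3 - 29*s^2 + 9*s + 180) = (s - 2)*(s + 4)*(s^3 - 5*s^2 - 9*s + 45) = (s - 2)*(s + 3)*(s + 4)*(s^2 - 8*s + 15) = (s - 5)*(s - 2)*(s + 3)*(s + 4)*(s - 3)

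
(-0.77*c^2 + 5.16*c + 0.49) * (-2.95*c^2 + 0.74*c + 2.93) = 2.2715*c^4 - 15.7918*c^3 + 0.1168*c^2 + 15.4814*c + 1.4357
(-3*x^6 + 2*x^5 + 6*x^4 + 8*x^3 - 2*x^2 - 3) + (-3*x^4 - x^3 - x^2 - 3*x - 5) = -3*x^6 + 2*x^5 + 3*x^4 + 7*x^3 - 3*x^2 - 3*x - 8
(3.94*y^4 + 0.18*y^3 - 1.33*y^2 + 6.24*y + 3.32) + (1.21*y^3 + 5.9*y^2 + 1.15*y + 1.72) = 3.94*y^4 + 1.39*y^3 + 4.57*y^2 + 7.39*y + 5.04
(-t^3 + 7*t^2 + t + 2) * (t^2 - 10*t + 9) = -t^5 + 17*t^4 - 78*t^3 + 55*t^2 - 11*t + 18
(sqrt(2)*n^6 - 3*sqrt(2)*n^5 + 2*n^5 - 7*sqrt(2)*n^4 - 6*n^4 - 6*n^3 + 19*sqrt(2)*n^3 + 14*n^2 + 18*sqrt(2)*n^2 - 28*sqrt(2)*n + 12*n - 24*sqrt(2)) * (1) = sqrt(2)*n^6 - 3*sqrt(2)*n^5 + 2*n^5 - 7*sqrt(2)*n^4 - 6*n^4 - 6*n^3 + 19*sqrt(2)*n^3 + 14*n^2 + 18*sqrt(2)*n^2 - 28*sqrt(2)*n + 12*n - 24*sqrt(2)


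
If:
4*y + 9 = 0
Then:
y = -9/4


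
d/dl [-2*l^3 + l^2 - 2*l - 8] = -6*l^2 + 2*l - 2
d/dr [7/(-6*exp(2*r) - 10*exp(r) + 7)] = (84*exp(r) + 70)*exp(r)/(6*exp(2*r) + 10*exp(r) - 7)^2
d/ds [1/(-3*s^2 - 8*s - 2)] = 2*(3*s + 4)/(3*s^2 + 8*s + 2)^2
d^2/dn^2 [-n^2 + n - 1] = -2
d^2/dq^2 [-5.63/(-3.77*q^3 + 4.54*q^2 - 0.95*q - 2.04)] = ((51.1204 - 127.3506*q)*(3.77*q^3 - 4.54*q^2 + 0.95*q + 2.04) + 5.63*(11.31*q^2 - 9.08*q + 0.95)*(22.62*q^2 - 18.16*q + 1.9))/(3.77*q^3 - 4.54*q^2 + 0.95*q + 2.04)^3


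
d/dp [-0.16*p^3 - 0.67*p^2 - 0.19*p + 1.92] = -0.48*p^2 - 1.34*p - 0.19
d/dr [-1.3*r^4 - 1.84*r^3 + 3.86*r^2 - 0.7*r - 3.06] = -5.2*r^3 - 5.52*r^2 + 7.72*r - 0.7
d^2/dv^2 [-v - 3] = 0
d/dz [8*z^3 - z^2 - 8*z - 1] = 24*z^2 - 2*z - 8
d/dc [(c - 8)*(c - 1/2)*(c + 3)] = 3*c^2 - 11*c - 43/2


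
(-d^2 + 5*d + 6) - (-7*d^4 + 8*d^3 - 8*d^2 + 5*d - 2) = 7*d^4 - 8*d^3 + 7*d^2 + 8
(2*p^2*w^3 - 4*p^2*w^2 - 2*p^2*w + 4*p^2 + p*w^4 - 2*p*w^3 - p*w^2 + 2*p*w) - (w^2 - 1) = 2*p^2*w^3 - 4*p^2*w^2 - 2*p^2*w + 4*p^2 + p*w^4 - 2*p*w^3 - p*w^2 + 2*p*w - w^2 + 1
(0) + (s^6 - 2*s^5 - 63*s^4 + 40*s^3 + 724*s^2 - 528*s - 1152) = s^6 - 2*s^5 - 63*s^4 + 40*s^3 + 724*s^2 - 528*s - 1152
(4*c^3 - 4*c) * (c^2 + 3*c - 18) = 4*c^5 + 12*c^4 - 76*c^3 - 12*c^2 + 72*c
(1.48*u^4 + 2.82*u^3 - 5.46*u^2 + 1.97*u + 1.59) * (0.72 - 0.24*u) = -0.3552*u^5 + 0.3888*u^4 + 3.3408*u^3 - 4.404*u^2 + 1.0368*u + 1.1448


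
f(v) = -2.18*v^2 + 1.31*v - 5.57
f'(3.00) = -11.77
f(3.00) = -21.26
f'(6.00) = -24.85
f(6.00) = -76.19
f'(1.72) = -6.19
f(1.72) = -9.77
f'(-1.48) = 7.76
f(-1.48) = -12.28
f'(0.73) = -1.87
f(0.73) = -5.78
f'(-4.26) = 19.88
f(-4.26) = -50.71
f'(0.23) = 0.31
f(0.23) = -5.38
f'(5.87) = -24.28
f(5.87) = -73.00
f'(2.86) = -11.16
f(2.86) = -19.65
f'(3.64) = -14.56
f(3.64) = -29.69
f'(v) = 1.31 - 4.36*v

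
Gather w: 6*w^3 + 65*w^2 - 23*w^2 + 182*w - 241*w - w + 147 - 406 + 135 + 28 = 6*w^3 + 42*w^2 - 60*w - 96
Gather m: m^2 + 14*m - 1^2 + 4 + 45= m^2 + 14*m + 48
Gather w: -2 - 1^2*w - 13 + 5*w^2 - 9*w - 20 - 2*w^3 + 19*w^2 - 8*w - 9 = -2*w^3 + 24*w^2 - 18*w - 44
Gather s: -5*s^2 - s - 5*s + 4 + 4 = -5*s^2 - 6*s + 8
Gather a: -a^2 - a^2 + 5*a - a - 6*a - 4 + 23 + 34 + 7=-2*a^2 - 2*a + 60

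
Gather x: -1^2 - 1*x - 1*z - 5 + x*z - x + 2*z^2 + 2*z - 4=x*(z - 2) + 2*z^2 + z - 10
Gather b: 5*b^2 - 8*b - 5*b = 5*b^2 - 13*b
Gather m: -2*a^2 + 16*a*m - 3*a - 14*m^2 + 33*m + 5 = -2*a^2 - 3*a - 14*m^2 + m*(16*a + 33) + 5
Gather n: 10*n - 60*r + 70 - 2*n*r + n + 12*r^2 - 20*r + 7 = n*(11 - 2*r) + 12*r^2 - 80*r + 77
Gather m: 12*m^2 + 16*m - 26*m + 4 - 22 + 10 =12*m^2 - 10*m - 8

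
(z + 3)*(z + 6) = z^2 + 9*z + 18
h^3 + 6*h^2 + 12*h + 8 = (h + 2)^3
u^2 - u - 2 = (u - 2)*(u + 1)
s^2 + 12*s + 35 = (s + 5)*(s + 7)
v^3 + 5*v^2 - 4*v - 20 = (v - 2)*(v + 2)*(v + 5)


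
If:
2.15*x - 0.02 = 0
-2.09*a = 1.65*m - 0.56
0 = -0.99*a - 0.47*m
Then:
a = -0.40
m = 0.85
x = 0.01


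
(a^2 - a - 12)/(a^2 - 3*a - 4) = (a + 3)/(a + 1)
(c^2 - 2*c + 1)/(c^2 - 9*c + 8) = (c - 1)/(c - 8)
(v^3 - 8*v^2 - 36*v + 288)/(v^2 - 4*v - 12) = (v^2 - 2*v - 48)/(v + 2)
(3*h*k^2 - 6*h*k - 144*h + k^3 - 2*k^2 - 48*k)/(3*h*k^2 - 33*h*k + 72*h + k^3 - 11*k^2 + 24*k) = (k + 6)/(k - 3)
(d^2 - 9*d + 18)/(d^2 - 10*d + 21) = (d - 6)/(d - 7)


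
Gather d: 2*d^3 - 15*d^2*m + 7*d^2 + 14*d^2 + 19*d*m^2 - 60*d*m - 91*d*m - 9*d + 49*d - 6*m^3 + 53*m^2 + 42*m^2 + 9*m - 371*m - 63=2*d^3 + d^2*(21 - 15*m) + d*(19*m^2 - 151*m + 40) - 6*m^3 + 95*m^2 - 362*m - 63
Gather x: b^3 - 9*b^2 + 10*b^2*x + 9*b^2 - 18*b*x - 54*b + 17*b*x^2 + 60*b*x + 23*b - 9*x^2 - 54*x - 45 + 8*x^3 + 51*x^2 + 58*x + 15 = b^3 - 31*b + 8*x^3 + x^2*(17*b + 42) + x*(10*b^2 + 42*b + 4) - 30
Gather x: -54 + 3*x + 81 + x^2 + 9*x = x^2 + 12*x + 27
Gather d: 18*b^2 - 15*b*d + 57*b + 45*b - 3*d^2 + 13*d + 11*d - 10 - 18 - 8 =18*b^2 + 102*b - 3*d^2 + d*(24 - 15*b) - 36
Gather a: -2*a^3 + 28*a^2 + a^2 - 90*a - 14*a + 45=-2*a^3 + 29*a^2 - 104*a + 45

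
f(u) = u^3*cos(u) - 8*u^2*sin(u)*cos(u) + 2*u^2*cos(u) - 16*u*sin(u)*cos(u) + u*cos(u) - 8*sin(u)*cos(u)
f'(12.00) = 1014.75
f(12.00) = 2323.51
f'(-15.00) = -2511.02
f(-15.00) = 1458.87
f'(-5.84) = 42.41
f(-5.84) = -196.19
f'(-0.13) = -3.55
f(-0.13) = 0.68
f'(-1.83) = 5.90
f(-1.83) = -1.04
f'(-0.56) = 2.18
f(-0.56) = 0.61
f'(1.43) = 33.42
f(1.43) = -5.38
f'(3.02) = -163.80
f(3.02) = -32.88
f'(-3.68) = -55.67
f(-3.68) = 47.99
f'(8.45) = -429.86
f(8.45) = -91.71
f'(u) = -u^3*sin(u) + 8*u^2*sin(u)^2 - 2*u^2*sin(u) - 8*u^2*cos(u)^2 + 3*u^2*cos(u) + 16*u*sin(u)^2 - 16*u*sin(u)*cos(u) - u*sin(u) - 16*u*cos(u)^2 + 4*u*cos(u) + 8*sin(u)^2 - 16*sin(u)*cos(u) - 8*cos(u)^2 + cos(u)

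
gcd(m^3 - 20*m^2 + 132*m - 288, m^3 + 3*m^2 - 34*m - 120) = m - 6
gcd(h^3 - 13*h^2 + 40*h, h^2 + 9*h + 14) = 1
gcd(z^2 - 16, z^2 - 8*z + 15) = 1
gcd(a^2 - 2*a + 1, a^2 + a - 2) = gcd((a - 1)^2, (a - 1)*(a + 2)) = a - 1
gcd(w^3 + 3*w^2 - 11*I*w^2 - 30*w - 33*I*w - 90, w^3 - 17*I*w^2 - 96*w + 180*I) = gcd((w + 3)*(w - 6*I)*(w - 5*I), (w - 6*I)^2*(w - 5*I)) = w^2 - 11*I*w - 30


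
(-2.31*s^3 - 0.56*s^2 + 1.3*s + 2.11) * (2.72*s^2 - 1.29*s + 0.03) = -6.2832*s^5 + 1.4567*s^4 + 4.1891*s^3 + 4.0454*s^2 - 2.6829*s + 0.0633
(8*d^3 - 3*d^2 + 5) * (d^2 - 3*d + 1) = 8*d^5 - 27*d^4 + 17*d^3 + 2*d^2 - 15*d + 5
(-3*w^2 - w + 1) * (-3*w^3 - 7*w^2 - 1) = 9*w^5 + 24*w^4 + 4*w^3 - 4*w^2 + w - 1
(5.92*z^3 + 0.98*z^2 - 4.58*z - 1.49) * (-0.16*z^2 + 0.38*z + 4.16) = -0.9472*z^5 + 2.0928*z^4 + 25.7324*z^3 + 2.5748*z^2 - 19.619*z - 6.1984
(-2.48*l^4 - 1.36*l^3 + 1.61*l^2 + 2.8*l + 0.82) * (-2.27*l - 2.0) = 5.6296*l^5 + 8.0472*l^4 - 0.9347*l^3 - 9.576*l^2 - 7.4614*l - 1.64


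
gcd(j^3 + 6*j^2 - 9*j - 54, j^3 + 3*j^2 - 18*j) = j^2 + 3*j - 18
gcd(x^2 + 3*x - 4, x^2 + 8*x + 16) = x + 4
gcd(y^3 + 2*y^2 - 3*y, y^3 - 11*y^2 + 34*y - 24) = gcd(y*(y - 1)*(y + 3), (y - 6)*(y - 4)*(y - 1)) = y - 1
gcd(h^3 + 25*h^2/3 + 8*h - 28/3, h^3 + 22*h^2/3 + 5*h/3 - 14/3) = h^2 + 19*h/3 - 14/3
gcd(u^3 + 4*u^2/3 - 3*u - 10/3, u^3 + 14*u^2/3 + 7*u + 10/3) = u^2 + 3*u + 2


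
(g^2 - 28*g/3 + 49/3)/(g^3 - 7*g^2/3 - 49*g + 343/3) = 1/(g + 7)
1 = 1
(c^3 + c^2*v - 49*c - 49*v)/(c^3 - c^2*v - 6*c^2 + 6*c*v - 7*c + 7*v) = (-c^2 - c*v - 7*c - 7*v)/(-c^2 + c*v - c + v)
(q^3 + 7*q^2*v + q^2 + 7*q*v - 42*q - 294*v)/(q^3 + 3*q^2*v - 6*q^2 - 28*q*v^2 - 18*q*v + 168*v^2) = (q + 7)/(q - 4*v)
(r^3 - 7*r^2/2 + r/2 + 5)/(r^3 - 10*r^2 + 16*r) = (2*r^2 - 3*r - 5)/(2*r*(r - 8))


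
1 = 1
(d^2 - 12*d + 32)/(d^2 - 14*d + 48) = (d - 4)/(d - 6)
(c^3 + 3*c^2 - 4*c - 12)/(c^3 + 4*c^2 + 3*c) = (c^2 - 4)/(c*(c + 1))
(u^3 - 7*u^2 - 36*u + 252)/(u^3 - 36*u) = (u - 7)/u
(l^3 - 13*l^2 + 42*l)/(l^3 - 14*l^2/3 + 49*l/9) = 9*(l^2 - 13*l + 42)/(9*l^2 - 42*l + 49)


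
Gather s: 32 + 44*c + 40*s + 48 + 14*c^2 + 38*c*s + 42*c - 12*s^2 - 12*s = 14*c^2 + 86*c - 12*s^2 + s*(38*c + 28) + 80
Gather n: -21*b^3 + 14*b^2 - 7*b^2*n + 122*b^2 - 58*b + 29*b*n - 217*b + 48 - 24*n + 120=-21*b^3 + 136*b^2 - 275*b + n*(-7*b^2 + 29*b - 24) + 168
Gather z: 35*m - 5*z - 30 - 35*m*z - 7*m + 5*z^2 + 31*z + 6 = 28*m + 5*z^2 + z*(26 - 35*m) - 24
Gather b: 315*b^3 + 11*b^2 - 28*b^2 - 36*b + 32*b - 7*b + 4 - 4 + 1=315*b^3 - 17*b^2 - 11*b + 1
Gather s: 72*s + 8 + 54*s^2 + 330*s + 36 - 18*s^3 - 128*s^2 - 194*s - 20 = -18*s^3 - 74*s^2 + 208*s + 24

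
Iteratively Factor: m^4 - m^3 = (m - 1)*(m^3) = m*(m - 1)*(m^2) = m^2*(m - 1)*(m)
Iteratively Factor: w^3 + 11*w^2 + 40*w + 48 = (w + 3)*(w^2 + 8*w + 16) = (w + 3)*(w + 4)*(w + 4)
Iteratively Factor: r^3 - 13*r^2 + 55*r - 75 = (r - 3)*(r^2 - 10*r + 25) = (r - 5)*(r - 3)*(r - 5)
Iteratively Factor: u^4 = (u)*(u^3) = u^2*(u^2) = u^3*(u)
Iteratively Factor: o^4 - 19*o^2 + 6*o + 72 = (o + 4)*(o^3 - 4*o^2 - 3*o + 18) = (o - 3)*(o + 4)*(o^2 - o - 6) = (o - 3)^2*(o + 4)*(o + 2)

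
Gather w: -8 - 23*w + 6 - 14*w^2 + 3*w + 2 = -14*w^2 - 20*w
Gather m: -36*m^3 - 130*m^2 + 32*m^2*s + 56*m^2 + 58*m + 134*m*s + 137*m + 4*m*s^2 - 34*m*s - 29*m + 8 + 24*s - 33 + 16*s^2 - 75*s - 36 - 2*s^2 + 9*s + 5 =-36*m^3 + m^2*(32*s - 74) + m*(4*s^2 + 100*s + 166) + 14*s^2 - 42*s - 56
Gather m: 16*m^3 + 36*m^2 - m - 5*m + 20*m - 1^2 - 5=16*m^3 + 36*m^2 + 14*m - 6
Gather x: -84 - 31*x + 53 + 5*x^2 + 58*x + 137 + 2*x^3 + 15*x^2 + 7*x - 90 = 2*x^3 + 20*x^2 + 34*x + 16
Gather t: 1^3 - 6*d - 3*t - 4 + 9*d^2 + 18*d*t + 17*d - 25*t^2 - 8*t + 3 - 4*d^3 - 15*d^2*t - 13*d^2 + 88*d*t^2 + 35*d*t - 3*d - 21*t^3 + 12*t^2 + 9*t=-4*d^3 - 4*d^2 + 8*d - 21*t^3 + t^2*(88*d - 13) + t*(-15*d^2 + 53*d - 2)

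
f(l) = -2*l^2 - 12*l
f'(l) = -4*l - 12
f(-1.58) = 13.97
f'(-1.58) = -5.68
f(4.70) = -100.58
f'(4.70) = -30.80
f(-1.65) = 14.36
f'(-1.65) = -5.40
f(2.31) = -38.39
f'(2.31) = -21.24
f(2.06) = -33.21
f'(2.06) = -20.24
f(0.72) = -9.68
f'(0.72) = -14.88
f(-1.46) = 13.26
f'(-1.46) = -6.16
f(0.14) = -1.72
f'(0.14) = -12.56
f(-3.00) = 18.00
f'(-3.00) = 0.00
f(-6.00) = 0.00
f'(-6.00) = 12.00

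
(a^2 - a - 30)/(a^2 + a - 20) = (a - 6)/(a - 4)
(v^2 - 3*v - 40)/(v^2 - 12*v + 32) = (v + 5)/(v - 4)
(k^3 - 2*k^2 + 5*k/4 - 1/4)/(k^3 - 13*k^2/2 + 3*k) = (2*k^2 - 3*k + 1)/(2*k*(k - 6))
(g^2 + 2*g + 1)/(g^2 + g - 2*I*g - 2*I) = (g + 1)/(g - 2*I)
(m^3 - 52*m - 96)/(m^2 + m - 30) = (m^2 - 6*m - 16)/(m - 5)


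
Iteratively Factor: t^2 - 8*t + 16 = (t - 4)*(t - 4)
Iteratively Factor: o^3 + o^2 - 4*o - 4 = (o + 1)*(o^2 - 4) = (o + 1)*(o + 2)*(o - 2)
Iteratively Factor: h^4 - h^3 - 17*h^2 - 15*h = (h - 5)*(h^3 + 4*h^2 + 3*h) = (h - 5)*(h + 1)*(h^2 + 3*h) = (h - 5)*(h + 1)*(h + 3)*(h)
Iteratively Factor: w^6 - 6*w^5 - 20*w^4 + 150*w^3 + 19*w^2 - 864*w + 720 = (w - 4)*(w^5 - 2*w^4 - 28*w^3 + 38*w^2 + 171*w - 180) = (w - 5)*(w - 4)*(w^4 + 3*w^3 - 13*w^2 - 27*w + 36) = (w - 5)*(w - 4)*(w - 1)*(w^3 + 4*w^2 - 9*w - 36) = (w - 5)*(w - 4)*(w - 1)*(w + 4)*(w^2 - 9) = (w - 5)*(w - 4)*(w - 1)*(w + 3)*(w + 4)*(w - 3)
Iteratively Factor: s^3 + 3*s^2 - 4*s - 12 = (s + 3)*(s^2 - 4) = (s - 2)*(s + 3)*(s + 2)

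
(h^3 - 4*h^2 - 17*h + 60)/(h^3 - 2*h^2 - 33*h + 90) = (h + 4)/(h + 6)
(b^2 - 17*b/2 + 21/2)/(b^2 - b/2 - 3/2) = (b - 7)/(b + 1)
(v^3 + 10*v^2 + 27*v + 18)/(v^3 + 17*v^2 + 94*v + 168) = (v^2 + 4*v + 3)/(v^2 + 11*v + 28)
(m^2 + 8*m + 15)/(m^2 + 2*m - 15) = (m + 3)/(m - 3)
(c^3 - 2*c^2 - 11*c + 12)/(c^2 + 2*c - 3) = c - 4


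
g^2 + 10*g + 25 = (g + 5)^2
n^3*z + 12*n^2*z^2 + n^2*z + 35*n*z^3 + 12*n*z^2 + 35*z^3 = (n + 5*z)*(n + 7*z)*(n*z + z)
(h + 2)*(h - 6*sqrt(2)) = h^2 - 6*sqrt(2)*h + 2*h - 12*sqrt(2)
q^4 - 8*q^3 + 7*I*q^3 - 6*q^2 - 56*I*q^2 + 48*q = q*(q - 8)*(q + I)*(q + 6*I)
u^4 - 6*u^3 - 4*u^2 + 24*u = u*(u - 6)*(u - 2)*(u + 2)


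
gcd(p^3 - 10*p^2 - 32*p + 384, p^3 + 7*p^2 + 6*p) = p + 6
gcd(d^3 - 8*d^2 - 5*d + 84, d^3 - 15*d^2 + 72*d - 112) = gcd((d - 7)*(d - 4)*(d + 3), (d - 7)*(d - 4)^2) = d^2 - 11*d + 28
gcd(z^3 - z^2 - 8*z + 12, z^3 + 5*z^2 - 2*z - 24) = z^2 + z - 6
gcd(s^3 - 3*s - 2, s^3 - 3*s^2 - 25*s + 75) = 1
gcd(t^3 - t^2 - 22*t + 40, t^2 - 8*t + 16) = t - 4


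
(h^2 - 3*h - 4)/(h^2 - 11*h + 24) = (h^2 - 3*h - 4)/(h^2 - 11*h + 24)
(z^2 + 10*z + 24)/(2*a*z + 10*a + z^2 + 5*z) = (z^2 + 10*z + 24)/(2*a*z + 10*a + z^2 + 5*z)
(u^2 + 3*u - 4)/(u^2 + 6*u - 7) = (u + 4)/(u + 7)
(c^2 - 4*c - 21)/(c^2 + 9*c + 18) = (c - 7)/(c + 6)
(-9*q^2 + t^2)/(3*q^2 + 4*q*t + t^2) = (-3*q + t)/(q + t)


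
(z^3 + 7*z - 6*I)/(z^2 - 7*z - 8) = (-z^3 - 7*z + 6*I)/(-z^2 + 7*z + 8)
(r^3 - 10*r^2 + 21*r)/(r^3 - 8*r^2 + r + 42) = r/(r + 2)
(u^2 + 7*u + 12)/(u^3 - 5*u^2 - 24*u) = (u + 4)/(u*(u - 8))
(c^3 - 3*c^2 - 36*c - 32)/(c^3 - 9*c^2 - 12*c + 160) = (c + 1)/(c - 5)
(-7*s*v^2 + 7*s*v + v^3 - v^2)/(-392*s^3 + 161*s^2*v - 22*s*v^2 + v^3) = v*(v - 1)/(56*s^2 - 15*s*v + v^2)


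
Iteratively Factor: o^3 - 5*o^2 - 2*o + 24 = (o + 2)*(o^2 - 7*o + 12) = (o - 4)*(o + 2)*(o - 3)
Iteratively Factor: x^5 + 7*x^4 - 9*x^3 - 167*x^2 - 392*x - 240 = (x - 5)*(x^4 + 12*x^3 + 51*x^2 + 88*x + 48) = (x - 5)*(x + 4)*(x^3 + 8*x^2 + 19*x + 12) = (x - 5)*(x + 1)*(x + 4)*(x^2 + 7*x + 12) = (x - 5)*(x + 1)*(x + 4)^2*(x + 3)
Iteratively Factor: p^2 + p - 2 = (p - 1)*(p + 2)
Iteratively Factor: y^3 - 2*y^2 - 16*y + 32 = (y - 2)*(y^2 - 16) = (y - 2)*(y + 4)*(y - 4)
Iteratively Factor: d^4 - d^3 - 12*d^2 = (d)*(d^3 - d^2 - 12*d) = d*(d - 4)*(d^2 + 3*d) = d*(d - 4)*(d + 3)*(d)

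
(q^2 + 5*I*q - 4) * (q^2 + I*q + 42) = q^4 + 6*I*q^3 + 33*q^2 + 206*I*q - 168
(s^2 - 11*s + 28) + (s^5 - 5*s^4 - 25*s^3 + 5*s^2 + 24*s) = s^5 - 5*s^4 - 25*s^3 + 6*s^2 + 13*s + 28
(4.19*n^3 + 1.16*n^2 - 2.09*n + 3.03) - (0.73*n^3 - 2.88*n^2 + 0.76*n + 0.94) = 3.46*n^3 + 4.04*n^2 - 2.85*n + 2.09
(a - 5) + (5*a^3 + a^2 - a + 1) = 5*a^3 + a^2 - 4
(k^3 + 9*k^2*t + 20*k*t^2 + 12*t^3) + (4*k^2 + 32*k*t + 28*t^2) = k^3 + 9*k^2*t + 4*k^2 + 20*k*t^2 + 32*k*t + 12*t^3 + 28*t^2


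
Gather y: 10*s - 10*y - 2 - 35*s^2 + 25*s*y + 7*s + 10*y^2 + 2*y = -35*s^2 + 17*s + 10*y^2 + y*(25*s - 8) - 2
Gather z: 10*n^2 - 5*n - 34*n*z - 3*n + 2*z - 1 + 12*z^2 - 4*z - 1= 10*n^2 - 8*n + 12*z^2 + z*(-34*n - 2) - 2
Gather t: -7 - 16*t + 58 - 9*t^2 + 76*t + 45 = -9*t^2 + 60*t + 96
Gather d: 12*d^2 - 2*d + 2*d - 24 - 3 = 12*d^2 - 27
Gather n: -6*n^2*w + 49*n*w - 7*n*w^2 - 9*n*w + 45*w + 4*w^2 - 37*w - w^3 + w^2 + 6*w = -6*n^2*w + n*(-7*w^2 + 40*w) - w^3 + 5*w^2 + 14*w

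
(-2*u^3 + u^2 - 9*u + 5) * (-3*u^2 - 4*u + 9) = 6*u^5 + 5*u^4 + 5*u^3 + 30*u^2 - 101*u + 45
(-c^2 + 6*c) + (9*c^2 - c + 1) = 8*c^2 + 5*c + 1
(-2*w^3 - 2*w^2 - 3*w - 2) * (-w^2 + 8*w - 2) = 2*w^5 - 14*w^4 - 9*w^3 - 18*w^2 - 10*w + 4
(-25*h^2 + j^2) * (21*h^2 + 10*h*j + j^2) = -525*h^4 - 250*h^3*j - 4*h^2*j^2 + 10*h*j^3 + j^4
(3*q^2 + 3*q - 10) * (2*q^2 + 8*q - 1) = 6*q^4 + 30*q^3 + q^2 - 83*q + 10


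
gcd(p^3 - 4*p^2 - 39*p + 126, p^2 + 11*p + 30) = p + 6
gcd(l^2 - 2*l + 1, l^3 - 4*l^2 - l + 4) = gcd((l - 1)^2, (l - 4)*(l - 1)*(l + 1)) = l - 1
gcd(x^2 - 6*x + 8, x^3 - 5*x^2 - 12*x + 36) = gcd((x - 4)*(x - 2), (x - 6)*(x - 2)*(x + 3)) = x - 2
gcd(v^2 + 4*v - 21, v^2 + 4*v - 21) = v^2 + 4*v - 21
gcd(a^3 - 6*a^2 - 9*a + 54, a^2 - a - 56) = 1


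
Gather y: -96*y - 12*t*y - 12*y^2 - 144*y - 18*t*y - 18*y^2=-30*y^2 + y*(-30*t - 240)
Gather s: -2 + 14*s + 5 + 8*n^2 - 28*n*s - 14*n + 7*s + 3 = 8*n^2 - 14*n + s*(21 - 28*n) + 6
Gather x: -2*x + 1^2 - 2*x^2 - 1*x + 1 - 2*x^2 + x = -4*x^2 - 2*x + 2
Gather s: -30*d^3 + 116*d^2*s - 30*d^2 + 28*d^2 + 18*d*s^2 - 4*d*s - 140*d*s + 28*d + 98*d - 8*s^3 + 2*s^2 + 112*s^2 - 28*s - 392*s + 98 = -30*d^3 - 2*d^2 + 126*d - 8*s^3 + s^2*(18*d + 114) + s*(116*d^2 - 144*d - 420) + 98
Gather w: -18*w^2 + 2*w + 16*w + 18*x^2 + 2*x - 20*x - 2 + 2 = -18*w^2 + 18*w + 18*x^2 - 18*x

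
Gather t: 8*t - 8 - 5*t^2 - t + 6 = -5*t^2 + 7*t - 2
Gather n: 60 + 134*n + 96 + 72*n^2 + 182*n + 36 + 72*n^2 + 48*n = 144*n^2 + 364*n + 192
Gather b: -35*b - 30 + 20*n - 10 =-35*b + 20*n - 40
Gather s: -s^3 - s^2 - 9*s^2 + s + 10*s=-s^3 - 10*s^2 + 11*s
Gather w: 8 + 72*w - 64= 72*w - 56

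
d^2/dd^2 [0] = 0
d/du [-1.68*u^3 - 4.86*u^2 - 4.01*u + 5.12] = -5.04*u^2 - 9.72*u - 4.01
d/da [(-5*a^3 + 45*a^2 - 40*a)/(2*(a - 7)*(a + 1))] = 5*(-a^4 + 12*a^3 - 25*a^2 - 126*a + 56)/(2*(a^4 - 12*a^3 + 22*a^2 + 84*a + 49))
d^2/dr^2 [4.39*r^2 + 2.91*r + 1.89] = 8.78000000000000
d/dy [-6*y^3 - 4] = -18*y^2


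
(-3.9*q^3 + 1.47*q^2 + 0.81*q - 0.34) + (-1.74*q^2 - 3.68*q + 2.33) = -3.9*q^3 - 0.27*q^2 - 2.87*q + 1.99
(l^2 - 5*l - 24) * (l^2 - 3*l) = l^4 - 8*l^3 - 9*l^2 + 72*l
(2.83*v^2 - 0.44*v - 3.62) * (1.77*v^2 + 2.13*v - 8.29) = 5.0091*v^4 + 5.2491*v^3 - 30.8053*v^2 - 4.063*v + 30.0098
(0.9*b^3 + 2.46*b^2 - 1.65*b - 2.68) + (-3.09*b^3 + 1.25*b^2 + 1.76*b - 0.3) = -2.19*b^3 + 3.71*b^2 + 0.11*b - 2.98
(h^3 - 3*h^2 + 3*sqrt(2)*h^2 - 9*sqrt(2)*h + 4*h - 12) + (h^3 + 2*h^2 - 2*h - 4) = 2*h^3 - h^2 + 3*sqrt(2)*h^2 - 9*sqrt(2)*h + 2*h - 16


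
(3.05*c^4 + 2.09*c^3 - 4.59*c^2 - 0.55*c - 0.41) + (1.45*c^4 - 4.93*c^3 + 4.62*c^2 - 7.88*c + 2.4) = 4.5*c^4 - 2.84*c^3 + 0.0300000000000002*c^2 - 8.43*c + 1.99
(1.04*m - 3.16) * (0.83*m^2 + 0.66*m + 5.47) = 0.8632*m^3 - 1.9364*m^2 + 3.6032*m - 17.2852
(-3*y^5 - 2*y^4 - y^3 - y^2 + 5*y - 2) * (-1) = 3*y^5 + 2*y^4 + y^3 + y^2 - 5*y + 2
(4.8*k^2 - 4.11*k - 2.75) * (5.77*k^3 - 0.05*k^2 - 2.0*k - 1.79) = 27.696*k^5 - 23.9547*k^4 - 25.262*k^3 - 0.234500000000001*k^2 + 12.8569*k + 4.9225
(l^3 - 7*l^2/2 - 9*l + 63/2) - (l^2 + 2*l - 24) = l^3 - 9*l^2/2 - 11*l + 111/2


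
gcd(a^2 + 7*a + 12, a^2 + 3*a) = a + 3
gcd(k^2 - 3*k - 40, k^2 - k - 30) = k + 5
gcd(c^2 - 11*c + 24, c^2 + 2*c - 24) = 1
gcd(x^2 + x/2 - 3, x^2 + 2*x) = x + 2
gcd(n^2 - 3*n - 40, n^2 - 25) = n + 5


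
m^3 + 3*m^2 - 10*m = m*(m - 2)*(m + 5)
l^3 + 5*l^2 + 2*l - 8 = (l - 1)*(l + 2)*(l + 4)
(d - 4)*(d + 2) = d^2 - 2*d - 8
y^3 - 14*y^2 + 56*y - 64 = (y - 8)*(y - 4)*(y - 2)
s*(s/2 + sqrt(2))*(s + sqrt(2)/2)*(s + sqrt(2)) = s^4/2 + 7*sqrt(2)*s^3/4 + 7*s^2/2 + sqrt(2)*s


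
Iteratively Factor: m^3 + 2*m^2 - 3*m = (m - 1)*(m^2 + 3*m) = m*(m - 1)*(m + 3)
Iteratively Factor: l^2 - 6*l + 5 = (l - 1)*(l - 5)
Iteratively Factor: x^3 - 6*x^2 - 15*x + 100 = (x - 5)*(x^2 - x - 20) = (x - 5)*(x + 4)*(x - 5)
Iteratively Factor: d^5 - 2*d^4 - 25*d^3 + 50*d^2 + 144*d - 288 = (d - 4)*(d^4 + 2*d^3 - 17*d^2 - 18*d + 72) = (d - 4)*(d + 3)*(d^3 - d^2 - 14*d + 24) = (d - 4)*(d - 3)*(d + 3)*(d^2 + 2*d - 8) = (d - 4)*(d - 3)*(d - 2)*(d + 3)*(d + 4)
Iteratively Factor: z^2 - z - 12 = (z + 3)*(z - 4)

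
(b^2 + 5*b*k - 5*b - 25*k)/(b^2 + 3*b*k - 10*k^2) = (b - 5)/(b - 2*k)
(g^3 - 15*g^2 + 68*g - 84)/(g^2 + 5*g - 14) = (g^2 - 13*g + 42)/(g + 7)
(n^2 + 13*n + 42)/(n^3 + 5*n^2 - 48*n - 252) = (n + 7)/(n^2 - n - 42)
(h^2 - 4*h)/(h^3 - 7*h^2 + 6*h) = (h - 4)/(h^2 - 7*h + 6)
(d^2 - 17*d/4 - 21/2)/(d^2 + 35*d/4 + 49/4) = (d - 6)/(d + 7)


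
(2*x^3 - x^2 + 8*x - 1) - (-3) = 2*x^3 - x^2 + 8*x + 2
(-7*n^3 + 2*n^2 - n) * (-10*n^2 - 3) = 70*n^5 - 20*n^4 + 31*n^3 - 6*n^2 + 3*n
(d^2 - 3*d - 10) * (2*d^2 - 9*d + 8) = 2*d^4 - 15*d^3 + 15*d^2 + 66*d - 80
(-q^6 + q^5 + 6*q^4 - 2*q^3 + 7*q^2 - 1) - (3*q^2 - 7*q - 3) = -q^6 + q^5 + 6*q^4 - 2*q^3 + 4*q^2 + 7*q + 2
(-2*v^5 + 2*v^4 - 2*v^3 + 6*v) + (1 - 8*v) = -2*v^5 + 2*v^4 - 2*v^3 - 2*v + 1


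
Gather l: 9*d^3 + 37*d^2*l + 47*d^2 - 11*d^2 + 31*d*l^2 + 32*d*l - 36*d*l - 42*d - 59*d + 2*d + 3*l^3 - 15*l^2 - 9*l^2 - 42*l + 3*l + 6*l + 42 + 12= 9*d^3 + 36*d^2 - 99*d + 3*l^3 + l^2*(31*d - 24) + l*(37*d^2 - 4*d - 33) + 54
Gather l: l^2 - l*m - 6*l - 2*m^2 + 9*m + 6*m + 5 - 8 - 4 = l^2 + l*(-m - 6) - 2*m^2 + 15*m - 7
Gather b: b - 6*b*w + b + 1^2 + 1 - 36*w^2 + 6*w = b*(2 - 6*w) - 36*w^2 + 6*w + 2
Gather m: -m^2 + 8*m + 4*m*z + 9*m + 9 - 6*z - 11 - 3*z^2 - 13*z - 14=-m^2 + m*(4*z + 17) - 3*z^2 - 19*z - 16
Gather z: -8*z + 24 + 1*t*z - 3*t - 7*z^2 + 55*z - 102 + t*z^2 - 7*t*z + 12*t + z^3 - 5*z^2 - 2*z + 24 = 9*t + z^3 + z^2*(t - 12) + z*(45 - 6*t) - 54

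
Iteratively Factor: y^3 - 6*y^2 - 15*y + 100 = (y - 5)*(y^2 - y - 20) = (y - 5)^2*(y + 4)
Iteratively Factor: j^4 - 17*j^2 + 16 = (j + 1)*(j^3 - j^2 - 16*j + 16) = (j - 1)*(j + 1)*(j^2 - 16) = (j - 4)*(j - 1)*(j + 1)*(j + 4)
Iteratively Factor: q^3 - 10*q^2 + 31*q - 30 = (q - 5)*(q^2 - 5*q + 6) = (q - 5)*(q - 3)*(q - 2)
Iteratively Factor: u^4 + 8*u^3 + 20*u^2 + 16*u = (u + 2)*(u^3 + 6*u^2 + 8*u) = (u + 2)*(u + 4)*(u^2 + 2*u) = u*(u + 2)*(u + 4)*(u + 2)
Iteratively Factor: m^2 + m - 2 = (m - 1)*(m + 2)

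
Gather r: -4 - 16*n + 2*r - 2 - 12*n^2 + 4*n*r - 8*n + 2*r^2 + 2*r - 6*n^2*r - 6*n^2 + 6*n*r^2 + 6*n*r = -18*n^2 - 24*n + r^2*(6*n + 2) + r*(-6*n^2 + 10*n + 4) - 6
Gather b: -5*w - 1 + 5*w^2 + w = 5*w^2 - 4*w - 1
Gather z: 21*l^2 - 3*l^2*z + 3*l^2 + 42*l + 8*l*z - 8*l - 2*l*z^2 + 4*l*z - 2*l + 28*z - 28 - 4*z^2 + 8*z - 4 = 24*l^2 + 32*l + z^2*(-2*l - 4) + z*(-3*l^2 + 12*l + 36) - 32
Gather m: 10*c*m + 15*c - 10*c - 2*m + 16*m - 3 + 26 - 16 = 5*c + m*(10*c + 14) + 7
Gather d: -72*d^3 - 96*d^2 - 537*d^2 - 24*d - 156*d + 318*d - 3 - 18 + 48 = -72*d^3 - 633*d^2 + 138*d + 27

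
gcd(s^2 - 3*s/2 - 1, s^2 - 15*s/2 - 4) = s + 1/2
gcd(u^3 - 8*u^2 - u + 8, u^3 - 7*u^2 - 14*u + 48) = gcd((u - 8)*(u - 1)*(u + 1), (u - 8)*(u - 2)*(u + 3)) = u - 8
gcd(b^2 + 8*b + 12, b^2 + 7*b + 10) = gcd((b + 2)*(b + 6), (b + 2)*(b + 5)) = b + 2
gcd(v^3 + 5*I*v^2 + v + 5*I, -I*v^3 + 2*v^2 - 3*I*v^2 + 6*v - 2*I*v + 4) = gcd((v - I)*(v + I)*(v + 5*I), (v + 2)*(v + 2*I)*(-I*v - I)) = 1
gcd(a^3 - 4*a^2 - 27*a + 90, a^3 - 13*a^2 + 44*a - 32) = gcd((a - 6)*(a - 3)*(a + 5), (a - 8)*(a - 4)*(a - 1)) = 1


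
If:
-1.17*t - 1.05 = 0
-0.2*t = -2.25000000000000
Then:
No Solution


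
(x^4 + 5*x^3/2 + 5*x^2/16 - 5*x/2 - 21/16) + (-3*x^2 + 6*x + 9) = x^4 + 5*x^3/2 - 43*x^2/16 + 7*x/2 + 123/16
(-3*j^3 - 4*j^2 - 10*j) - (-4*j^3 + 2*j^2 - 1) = j^3 - 6*j^2 - 10*j + 1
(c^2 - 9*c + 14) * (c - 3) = c^3 - 12*c^2 + 41*c - 42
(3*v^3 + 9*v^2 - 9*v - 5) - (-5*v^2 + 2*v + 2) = 3*v^3 + 14*v^2 - 11*v - 7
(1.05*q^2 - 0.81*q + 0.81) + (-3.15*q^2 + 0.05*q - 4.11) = -2.1*q^2 - 0.76*q - 3.3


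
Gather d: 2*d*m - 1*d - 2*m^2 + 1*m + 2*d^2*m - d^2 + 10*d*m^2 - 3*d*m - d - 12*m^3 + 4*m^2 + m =d^2*(2*m - 1) + d*(10*m^2 - m - 2) - 12*m^3 + 2*m^2 + 2*m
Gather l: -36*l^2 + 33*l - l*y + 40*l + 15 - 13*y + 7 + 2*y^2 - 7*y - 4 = -36*l^2 + l*(73 - y) + 2*y^2 - 20*y + 18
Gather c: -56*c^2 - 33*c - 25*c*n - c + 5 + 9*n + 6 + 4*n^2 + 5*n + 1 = -56*c^2 + c*(-25*n - 34) + 4*n^2 + 14*n + 12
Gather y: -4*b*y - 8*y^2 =-4*b*y - 8*y^2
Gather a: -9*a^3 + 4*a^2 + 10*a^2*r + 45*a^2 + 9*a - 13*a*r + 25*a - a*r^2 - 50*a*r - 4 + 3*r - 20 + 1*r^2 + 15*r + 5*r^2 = -9*a^3 + a^2*(10*r + 49) + a*(-r^2 - 63*r + 34) + 6*r^2 + 18*r - 24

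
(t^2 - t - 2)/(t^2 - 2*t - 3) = (t - 2)/(t - 3)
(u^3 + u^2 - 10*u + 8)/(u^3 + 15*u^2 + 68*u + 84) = (u^3 + u^2 - 10*u + 8)/(u^3 + 15*u^2 + 68*u + 84)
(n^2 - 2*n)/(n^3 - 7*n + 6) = n/(n^2 + 2*n - 3)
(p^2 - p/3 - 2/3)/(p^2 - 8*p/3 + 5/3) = (3*p + 2)/(3*p - 5)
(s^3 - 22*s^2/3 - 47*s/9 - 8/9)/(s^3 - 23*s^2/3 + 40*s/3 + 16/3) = (3*s^2 - 23*s - 8)/(3*(s^2 - 8*s + 16))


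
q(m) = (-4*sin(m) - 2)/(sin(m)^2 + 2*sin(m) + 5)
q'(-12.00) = -0.26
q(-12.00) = -0.65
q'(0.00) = -0.64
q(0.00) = -0.40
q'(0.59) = -0.25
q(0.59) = -0.66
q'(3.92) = 0.72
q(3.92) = 0.20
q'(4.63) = 0.08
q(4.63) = 0.50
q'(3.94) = 0.70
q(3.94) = 0.21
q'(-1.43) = -0.14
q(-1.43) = 0.49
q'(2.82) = 0.41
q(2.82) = -0.57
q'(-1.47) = -0.10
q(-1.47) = 0.49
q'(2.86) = 0.44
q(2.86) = -0.55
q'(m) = (-2*sin(m)*cos(m) - 2*cos(m))*(-4*sin(m) - 2)/(sin(m)^2 + 2*sin(m) + 5)^2 - 4*cos(m)/(sin(m)^2 + 2*sin(m) + 5)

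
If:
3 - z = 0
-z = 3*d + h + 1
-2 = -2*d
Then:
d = 1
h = -7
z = 3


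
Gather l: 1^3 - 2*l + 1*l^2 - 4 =l^2 - 2*l - 3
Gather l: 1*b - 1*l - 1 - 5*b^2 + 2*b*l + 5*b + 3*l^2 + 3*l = -5*b^2 + 6*b + 3*l^2 + l*(2*b + 2) - 1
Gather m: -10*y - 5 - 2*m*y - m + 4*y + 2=m*(-2*y - 1) - 6*y - 3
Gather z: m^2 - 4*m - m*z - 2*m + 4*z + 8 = m^2 - 6*m + z*(4 - m) + 8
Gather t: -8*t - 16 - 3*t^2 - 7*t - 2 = -3*t^2 - 15*t - 18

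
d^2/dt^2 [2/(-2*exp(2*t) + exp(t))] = 2*((2*exp(t) - 1)*(8*exp(t) - 1) - 2*(4*exp(t) - 1)^2)*exp(-t)/(2*exp(t) - 1)^3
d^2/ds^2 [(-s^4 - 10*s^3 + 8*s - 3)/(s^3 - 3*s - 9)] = 6*(-s^6 - 31*s^5 - 195*s^4 - 94*s^3 - 279*s^2 - 837*s - 81)/(s^9 - 9*s^7 - 27*s^6 + 27*s^5 + 162*s^4 + 216*s^3 - 243*s^2 - 729*s - 729)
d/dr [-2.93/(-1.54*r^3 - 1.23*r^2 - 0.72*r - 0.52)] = (-13.5366*r^2 - 7.2078*r - 2.1096)/(1.54*r^3 + 1.23*r^2 + 0.72*r + 0.52)^2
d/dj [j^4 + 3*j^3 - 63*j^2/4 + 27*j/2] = 4*j^3 + 9*j^2 - 63*j/2 + 27/2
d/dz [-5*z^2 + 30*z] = 30 - 10*z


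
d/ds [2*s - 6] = 2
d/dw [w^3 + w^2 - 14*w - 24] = 3*w^2 + 2*w - 14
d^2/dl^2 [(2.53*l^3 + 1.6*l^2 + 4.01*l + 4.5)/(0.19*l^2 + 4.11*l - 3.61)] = (86.735322*l^3 - 217.667838*l^2 + 235.414332*l + 318.898262)/(0.006859*l^6 + 0.445113*l^5 + 9.237534*l^4 + 52.512237*l^3 - 175.513146*l^2 + 160.685793*l - 47.045881)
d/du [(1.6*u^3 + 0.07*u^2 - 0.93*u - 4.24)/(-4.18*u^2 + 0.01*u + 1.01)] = (-6.688*u^4 + 0.032*u^3 + 0.9613*u^2 - 35.305*u - 0.8969)/(17.4724*u^4 - 0.0836*u^3 - 8.4435*u^2 + 0.0202*u + 1.0201)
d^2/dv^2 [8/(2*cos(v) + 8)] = 4*(sin(v)^2 + 4*cos(v) + 1)/(cos(v) + 4)^3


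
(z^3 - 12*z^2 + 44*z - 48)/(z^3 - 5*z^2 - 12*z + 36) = (z - 4)/(z + 3)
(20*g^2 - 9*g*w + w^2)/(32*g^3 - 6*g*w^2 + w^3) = (-5*g + w)/(-8*g^2 - 2*g*w + w^2)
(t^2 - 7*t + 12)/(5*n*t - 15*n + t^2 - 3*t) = (t - 4)/(5*n + t)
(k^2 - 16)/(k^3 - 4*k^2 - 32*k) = (k - 4)/(k*(k - 8))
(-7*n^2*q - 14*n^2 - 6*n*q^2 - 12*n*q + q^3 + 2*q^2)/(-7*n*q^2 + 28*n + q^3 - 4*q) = (n + q)/(q - 2)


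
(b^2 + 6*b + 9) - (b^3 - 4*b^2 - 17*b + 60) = -b^3 + 5*b^2 + 23*b - 51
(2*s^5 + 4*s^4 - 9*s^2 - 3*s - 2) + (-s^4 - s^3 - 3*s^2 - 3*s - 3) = 2*s^5 + 3*s^4 - s^3 - 12*s^2 - 6*s - 5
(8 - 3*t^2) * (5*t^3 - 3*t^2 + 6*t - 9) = -15*t^5 + 9*t^4 + 22*t^3 + 3*t^2 + 48*t - 72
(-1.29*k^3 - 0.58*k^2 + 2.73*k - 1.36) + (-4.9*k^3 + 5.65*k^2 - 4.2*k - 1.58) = -6.19*k^3 + 5.07*k^2 - 1.47*k - 2.94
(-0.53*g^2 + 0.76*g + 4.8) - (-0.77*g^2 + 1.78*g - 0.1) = 0.24*g^2 - 1.02*g + 4.9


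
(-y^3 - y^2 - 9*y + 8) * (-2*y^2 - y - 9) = 2*y^5 + 3*y^4 + 28*y^3 + 2*y^2 + 73*y - 72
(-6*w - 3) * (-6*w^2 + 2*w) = 36*w^3 + 6*w^2 - 6*w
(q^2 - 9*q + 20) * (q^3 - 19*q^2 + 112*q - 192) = q^5 - 28*q^4 + 303*q^3 - 1580*q^2 + 3968*q - 3840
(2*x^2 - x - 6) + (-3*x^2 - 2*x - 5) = -x^2 - 3*x - 11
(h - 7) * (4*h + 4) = 4*h^2 - 24*h - 28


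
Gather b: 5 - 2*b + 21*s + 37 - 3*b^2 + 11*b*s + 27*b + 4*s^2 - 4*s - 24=-3*b^2 + b*(11*s + 25) + 4*s^2 + 17*s + 18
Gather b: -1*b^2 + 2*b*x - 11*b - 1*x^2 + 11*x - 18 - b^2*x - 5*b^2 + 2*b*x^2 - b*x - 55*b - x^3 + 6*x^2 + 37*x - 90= b^2*(-x - 6) + b*(2*x^2 + x - 66) - x^3 + 5*x^2 + 48*x - 108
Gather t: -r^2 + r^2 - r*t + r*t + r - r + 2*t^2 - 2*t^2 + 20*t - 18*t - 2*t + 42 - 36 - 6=0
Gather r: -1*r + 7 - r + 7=14 - 2*r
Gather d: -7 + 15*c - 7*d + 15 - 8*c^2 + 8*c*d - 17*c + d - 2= -8*c^2 - 2*c + d*(8*c - 6) + 6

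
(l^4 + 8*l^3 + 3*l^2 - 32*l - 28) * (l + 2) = l^5 + 10*l^4 + 19*l^3 - 26*l^2 - 92*l - 56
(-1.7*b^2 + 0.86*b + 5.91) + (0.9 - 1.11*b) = -1.7*b^2 - 0.25*b + 6.81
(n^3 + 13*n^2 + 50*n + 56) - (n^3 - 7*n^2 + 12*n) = 20*n^2 + 38*n + 56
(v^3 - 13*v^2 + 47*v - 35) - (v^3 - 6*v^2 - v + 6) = -7*v^2 + 48*v - 41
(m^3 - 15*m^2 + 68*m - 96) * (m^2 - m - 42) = m^5 - 16*m^4 + 41*m^3 + 466*m^2 - 2760*m + 4032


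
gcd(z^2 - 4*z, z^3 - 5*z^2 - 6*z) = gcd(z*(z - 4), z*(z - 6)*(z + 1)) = z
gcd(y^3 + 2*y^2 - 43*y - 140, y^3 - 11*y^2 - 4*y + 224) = y^2 - 3*y - 28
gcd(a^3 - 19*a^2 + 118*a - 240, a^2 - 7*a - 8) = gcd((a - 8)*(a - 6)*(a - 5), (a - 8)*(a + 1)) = a - 8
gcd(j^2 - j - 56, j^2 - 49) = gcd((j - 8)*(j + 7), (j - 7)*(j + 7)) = j + 7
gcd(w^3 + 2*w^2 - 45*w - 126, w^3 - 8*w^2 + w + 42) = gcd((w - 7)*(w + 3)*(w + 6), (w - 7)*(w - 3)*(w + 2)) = w - 7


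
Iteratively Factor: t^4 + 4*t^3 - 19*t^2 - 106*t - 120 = (t + 3)*(t^3 + t^2 - 22*t - 40) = (t + 3)*(t + 4)*(t^2 - 3*t - 10) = (t - 5)*(t + 3)*(t + 4)*(t + 2)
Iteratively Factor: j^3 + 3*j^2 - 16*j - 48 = (j + 3)*(j^2 - 16) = (j + 3)*(j + 4)*(j - 4)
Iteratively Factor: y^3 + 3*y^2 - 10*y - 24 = (y + 4)*(y^2 - y - 6) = (y + 2)*(y + 4)*(y - 3)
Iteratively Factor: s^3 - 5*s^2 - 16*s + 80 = (s - 5)*(s^2 - 16) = (s - 5)*(s + 4)*(s - 4)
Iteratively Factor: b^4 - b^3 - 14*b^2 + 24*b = (b + 4)*(b^3 - 5*b^2 + 6*b) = (b - 2)*(b + 4)*(b^2 - 3*b) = b*(b - 2)*(b + 4)*(b - 3)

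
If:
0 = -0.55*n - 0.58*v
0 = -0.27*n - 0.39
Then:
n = -1.44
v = 1.37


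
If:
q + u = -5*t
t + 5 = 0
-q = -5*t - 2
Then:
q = -23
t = -5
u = 48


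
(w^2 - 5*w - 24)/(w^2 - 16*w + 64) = (w + 3)/(w - 8)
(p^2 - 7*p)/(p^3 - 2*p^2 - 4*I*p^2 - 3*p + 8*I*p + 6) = p*(p - 7)/(p^3 - 2*p^2*(1 + 2*I) + p*(-3 + 8*I) + 6)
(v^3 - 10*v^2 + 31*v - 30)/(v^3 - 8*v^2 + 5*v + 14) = (v^2 - 8*v + 15)/(v^2 - 6*v - 7)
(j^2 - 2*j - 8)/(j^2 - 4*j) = (j + 2)/j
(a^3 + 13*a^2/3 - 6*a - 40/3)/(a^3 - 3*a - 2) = (3*a^2 + 19*a + 20)/(3*(a^2 + 2*a + 1))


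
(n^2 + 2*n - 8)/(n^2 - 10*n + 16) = (n + 4)/(n - 8)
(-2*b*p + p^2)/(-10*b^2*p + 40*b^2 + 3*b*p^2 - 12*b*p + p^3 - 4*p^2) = p/(5*b*p - 20*b + p^2 - 4*p)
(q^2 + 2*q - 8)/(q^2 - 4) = (q + 4)/(q + 2)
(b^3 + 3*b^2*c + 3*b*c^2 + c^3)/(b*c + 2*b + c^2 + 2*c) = (b^2 + 2*b*c + c^2)/(c + 2)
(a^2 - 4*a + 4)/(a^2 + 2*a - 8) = (a - 2)/(a + 4)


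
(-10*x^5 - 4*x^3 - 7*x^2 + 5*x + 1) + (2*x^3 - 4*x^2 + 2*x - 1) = -10*x^5 - 2*x^3 - 11*x^2 + 7*x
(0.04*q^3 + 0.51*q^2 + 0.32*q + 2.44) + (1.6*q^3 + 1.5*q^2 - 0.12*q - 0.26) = 1.64*q^3 + 2.01*q^2 + 0.2*q + 2.18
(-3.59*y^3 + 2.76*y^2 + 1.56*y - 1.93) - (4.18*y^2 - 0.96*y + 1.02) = -3.59*y^3 - 1.42*y^2 + 2.52*y - 2.95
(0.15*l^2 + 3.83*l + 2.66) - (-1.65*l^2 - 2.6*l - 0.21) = 1.8*l^2 + 6.43*l + 2.87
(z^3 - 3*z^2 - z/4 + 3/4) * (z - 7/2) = z^4 - 13*z^3/2 + 41*z^2/4 + 13*z/8 - 21/8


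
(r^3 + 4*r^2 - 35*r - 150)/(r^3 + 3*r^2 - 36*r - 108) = (r^2 + 10*r + 25)/(r^2 + 9*r + 18)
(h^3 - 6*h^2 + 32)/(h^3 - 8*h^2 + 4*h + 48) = (h - 4)/(h - 6)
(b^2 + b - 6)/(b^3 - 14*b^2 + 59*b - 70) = (b + 3)/(b^2 - 12*b + 35)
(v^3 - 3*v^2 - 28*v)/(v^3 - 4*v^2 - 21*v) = (v + 4)/(v + 3)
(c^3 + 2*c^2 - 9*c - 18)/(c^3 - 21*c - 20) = (-c^3 - 2*c^2 + 9*c + 18)/(-c^3 + 21*c + 20)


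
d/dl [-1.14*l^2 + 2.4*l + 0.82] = 2.4 - 2.28*l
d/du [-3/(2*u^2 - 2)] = 3*u/(u^2 - 1)^2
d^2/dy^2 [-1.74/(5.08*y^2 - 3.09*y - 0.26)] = (-89.806272*y^2 + 54.626256*y + 1.74*(10.16*y - 3.09)*(20.32*y - 6.18) + 4.596384)/(-5.08*y^2 + 3.09*y + 0.26)^3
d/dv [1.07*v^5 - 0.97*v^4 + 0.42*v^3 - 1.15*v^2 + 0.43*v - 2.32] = 5.35*v^4 - 3.88*v^3 + 1.26*v^2 - 2.3*v + 0.43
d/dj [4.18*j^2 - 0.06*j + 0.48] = 8.36*j - 0.06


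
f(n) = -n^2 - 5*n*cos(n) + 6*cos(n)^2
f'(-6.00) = -4.40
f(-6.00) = -1.66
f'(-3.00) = 11.39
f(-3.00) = -17.97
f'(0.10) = -6.32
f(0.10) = 5.43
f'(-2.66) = 10.99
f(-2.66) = -14.15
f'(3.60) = -15.44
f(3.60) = 8.01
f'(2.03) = 12.02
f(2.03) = 1.56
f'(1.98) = 11.49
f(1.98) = 0.97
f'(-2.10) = 10.56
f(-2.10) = -8.18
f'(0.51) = -9.25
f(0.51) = 2.08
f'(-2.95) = 11.37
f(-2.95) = -17.40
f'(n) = 5*n*sin(n) - 2*n - 12*sin(n)*cos(n) - 5*cos(n)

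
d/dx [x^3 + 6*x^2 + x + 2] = 3*x^2 + 12*x + 1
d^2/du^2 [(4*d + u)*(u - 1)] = 2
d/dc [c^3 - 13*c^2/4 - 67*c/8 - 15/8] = 3*c^2 - 13*c/2 - 67/8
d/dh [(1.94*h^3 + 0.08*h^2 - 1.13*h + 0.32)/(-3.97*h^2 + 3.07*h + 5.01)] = (-7.7018*h^4 + 11.9116*h^3 + 24.9177*h^2 + 3.3424*h - 6.6437)/(15.7609*h^4 - 24.3758*h^3 - 30.3545*h^2 + 30.7614*h + 25.1001)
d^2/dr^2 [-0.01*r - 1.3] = 0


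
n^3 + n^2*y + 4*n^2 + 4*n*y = n*(n + 4)*(n + y)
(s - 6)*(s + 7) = s^2 + s - 42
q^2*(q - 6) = q^3 - 6*q^2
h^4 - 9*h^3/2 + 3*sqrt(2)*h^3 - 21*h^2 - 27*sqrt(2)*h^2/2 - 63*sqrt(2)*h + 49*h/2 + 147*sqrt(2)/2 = (h - 7)*(h - 1)*(h + 7/2)*(h + 3*sqrt(2))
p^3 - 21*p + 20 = (p - 4)*(p - 1)*(p + 5)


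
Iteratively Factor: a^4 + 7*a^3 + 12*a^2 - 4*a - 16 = (a + 2)*(a^3 + 5*a^2 + 2*a - 8) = (a + 2)^2*(a^2 + 3*a - 4) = (a + 2)^2*(a + 4)*(a - 1)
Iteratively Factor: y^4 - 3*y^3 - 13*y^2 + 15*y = (y - 1)*(y^3 - 2*y^2 - 15*y) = y*(y - 1)*(y^2 - 2*y - 15) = y*(y - 1)*(y + 3)*(y - 5)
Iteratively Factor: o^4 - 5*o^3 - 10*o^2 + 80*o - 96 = (o - 4)*(o^3 - o^2 - 14*o + 24) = (o - 4)*(o - 3)*(o^2 + 2*o - 8) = (o - 4)*(o - 3)*(o - 2)*(o + 4)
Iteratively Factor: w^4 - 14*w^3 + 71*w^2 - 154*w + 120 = (w - 3)*(w^3 - 11*w^2 + 38*w - 40) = (w - 4)*(w - 3)*(w^2 - 7*w + 10) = (w - 5)*(w - 4)*(w - 3)*(w - 2)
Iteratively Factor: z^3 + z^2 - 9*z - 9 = (z - 3)*(z^2 + 4*z + 3) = (z - 3)*(z + 1)*(z + 3)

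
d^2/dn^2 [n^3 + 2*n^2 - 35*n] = 6*n + 4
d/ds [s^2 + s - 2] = 2*s + 1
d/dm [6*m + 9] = 6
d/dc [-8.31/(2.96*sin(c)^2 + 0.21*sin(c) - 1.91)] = (49.1952*sin(c) + 1.7451)*cos(c)/(2.96*sin(c)^2 + 0.21*sin(c) - 1.91)^2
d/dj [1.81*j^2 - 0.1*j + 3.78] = 3.62*j - 0.1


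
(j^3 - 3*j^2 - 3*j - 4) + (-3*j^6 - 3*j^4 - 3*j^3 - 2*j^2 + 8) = -3*j^6 - 3*j^4 - 2*j^3 - 5*j^2 - 3*j + 4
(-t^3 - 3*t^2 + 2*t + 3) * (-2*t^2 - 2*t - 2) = 2*t^5 + 8*t^4 + 4*t^3 - 4*t^2 - 10*t - 6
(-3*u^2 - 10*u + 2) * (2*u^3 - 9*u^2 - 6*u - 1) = -6*u^5 + 7*u^4 + 112*u^3 + 45*u^2 - 2*u - 2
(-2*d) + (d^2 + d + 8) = d^2 - d + 8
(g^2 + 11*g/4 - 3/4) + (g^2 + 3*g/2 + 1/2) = 2*g^2 + 17*g/4 - 1/4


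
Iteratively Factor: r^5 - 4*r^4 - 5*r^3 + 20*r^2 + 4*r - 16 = (r - 4)*(r^4 - 5*r^2 + 4) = (r - 4)*(r - 1)*(r^3 + r^2 - 4*r - 4) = (r - 4)*(r - 1)*(r + 1)*(r^2 - 4) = (r - 4)*(r - 1)*(r + 1)*(r + 2)*(r - 2)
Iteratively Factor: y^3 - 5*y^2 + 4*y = (y - 1)*(y^2 - 4*y) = (y - 4)*(y - 1)*(y)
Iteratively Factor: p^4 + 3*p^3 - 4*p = (p - 1)*(p^3 + 4*p^2 + 4*p) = p*(p - 1)*(p^2 + 4*p + 4) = p*(p - 1)*(p + 2)*(p + 2)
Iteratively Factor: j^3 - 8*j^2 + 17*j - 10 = (j - 2)*(j^2 - 6*j + 5) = (j - 2)*(j - 1)*(j - 5)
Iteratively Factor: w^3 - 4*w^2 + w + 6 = (w - 3)*(w^2 - w - 2) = (w - 3)*(w - 2)*(w + 1)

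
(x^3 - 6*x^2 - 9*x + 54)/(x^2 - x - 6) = (x^2 - 3*x - 18)/(x + 2)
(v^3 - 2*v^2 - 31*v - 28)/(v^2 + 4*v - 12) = (v^3 - 2*v^2 - 31*v - 28)/(v^2 + 4*v - 12)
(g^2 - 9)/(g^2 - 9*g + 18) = (g + 3)/(g - 6)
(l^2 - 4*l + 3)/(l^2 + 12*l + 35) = (l^2 - 4*l + 3)/(l^2 + 12*l + 35)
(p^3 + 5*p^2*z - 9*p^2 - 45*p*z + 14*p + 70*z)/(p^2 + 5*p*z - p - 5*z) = (p^2 - 9*p + 14)/(p - 1)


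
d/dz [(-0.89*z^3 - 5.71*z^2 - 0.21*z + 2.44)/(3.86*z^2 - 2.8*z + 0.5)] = (-3.4354*z^4 + 4.984*z^3 + 15.4636*z^2 - 24.5468*z + 6.727)/(14.8996*z^4 - 21.616*z^3 + 11.7*z^2 - 2.8*z + 0.25)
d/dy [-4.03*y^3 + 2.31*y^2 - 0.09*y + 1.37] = -12.09*y^2 + 4.62*y - 0.09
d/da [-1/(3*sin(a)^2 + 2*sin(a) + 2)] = 2*(3*sin(a) + 1)*cos(a)/(3*sin(a)^2 + 2*sin(a) + 2)^2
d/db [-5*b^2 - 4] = -10*b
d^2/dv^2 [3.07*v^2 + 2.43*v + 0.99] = 6.14000000000000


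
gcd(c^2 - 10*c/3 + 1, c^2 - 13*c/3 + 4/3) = c - 1/3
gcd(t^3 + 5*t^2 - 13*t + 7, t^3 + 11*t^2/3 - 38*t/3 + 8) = t - 1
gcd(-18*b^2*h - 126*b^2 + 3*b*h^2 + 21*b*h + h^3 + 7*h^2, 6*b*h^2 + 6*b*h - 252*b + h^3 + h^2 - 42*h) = 6*b*h + 42*b + h^2 + 7*h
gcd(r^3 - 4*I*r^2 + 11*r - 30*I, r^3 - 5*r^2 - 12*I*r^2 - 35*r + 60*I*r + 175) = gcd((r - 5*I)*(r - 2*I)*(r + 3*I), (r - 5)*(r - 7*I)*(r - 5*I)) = r - 5*I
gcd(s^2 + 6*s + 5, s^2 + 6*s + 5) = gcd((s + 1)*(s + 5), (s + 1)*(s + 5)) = s^2 + 6*s + 5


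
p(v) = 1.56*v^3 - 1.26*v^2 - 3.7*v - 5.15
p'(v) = 4.68*v^2 - 2.52*v - 3.7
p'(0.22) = -4.03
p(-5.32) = -256.01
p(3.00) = 14.53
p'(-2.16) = 23.58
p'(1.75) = 6.22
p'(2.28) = 14.88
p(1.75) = -7.12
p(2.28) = -1.65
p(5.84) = 240.98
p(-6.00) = -365.27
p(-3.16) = -55.26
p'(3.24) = 37.26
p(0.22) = -6.01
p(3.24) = 22.69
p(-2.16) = -18.76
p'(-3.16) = 51.00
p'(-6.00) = 179.90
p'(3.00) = 30.86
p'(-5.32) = 142.16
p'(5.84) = 141.20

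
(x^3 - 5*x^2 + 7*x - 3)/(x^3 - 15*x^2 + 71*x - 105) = (x^2 - 2*x + 1)/(x^2 - 12*x + 35)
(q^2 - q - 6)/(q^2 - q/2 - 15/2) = 2*(q + 2)/(2*q + 5)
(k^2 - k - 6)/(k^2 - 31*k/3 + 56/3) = 3*(k^2 - k - 6)/(3*k^2 - 31*k + 56)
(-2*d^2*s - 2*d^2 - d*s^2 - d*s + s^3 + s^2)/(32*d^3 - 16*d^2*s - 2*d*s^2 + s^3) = (d*s + d + s^2 + s)/(-16*d^2 + s^2)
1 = 1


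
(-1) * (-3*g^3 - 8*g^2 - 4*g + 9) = 3*g^3 + 8*g^2 + 4*g - 9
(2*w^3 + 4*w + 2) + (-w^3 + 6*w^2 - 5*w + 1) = w^3 + 6*w^2 - w + 3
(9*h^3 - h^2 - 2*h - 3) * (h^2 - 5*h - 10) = 9*h^5 - 46*h^4 - 87*h^3 + 17*h^2 + 35*h + 30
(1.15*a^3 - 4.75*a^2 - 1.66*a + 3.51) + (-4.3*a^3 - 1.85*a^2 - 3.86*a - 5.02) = -3.15*a^3 - 6.6*a^2 - 5.52*a - 1.51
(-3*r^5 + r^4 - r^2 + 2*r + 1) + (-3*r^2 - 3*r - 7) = -3*r^5 + r^4 - 4*r^2 - r - 6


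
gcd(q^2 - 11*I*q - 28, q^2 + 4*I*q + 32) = q - 4*I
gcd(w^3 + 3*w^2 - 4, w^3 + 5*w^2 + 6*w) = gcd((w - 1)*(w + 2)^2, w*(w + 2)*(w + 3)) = w + 2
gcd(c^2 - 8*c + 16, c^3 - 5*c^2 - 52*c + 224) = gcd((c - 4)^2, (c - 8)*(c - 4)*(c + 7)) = c - 4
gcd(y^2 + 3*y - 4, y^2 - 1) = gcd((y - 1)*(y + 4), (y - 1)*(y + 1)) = y - 1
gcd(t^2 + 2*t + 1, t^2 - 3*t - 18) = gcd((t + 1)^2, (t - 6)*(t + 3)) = 1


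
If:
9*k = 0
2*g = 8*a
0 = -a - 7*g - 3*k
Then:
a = 0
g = 0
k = 0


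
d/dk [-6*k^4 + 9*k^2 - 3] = -24*k^3 + 18*k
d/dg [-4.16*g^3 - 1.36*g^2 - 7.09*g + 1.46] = -12.48*g^2 - 2.72*g - 7.09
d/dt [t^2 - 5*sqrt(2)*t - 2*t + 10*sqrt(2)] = 2*t - 5*sqrt(2) - 2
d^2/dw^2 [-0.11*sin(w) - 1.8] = 0.11*sin(w)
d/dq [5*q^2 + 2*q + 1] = 10*q + 2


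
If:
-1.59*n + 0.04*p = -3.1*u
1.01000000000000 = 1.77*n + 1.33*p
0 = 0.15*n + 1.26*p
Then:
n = 0.63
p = -0.07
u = 0.32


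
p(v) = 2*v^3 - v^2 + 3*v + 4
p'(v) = 6*v^2 - 2*v + 3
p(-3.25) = -84.97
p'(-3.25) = 72.88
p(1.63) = 14.89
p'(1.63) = 15.68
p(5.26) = 283.18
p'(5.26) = 158.49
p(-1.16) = -3.95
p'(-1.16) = 13.39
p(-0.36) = 2.70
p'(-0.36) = 4.50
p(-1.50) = -9.50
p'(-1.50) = 19.50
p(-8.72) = -1424.31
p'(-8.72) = 476.67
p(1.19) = 9.52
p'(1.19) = 9.12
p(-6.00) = -482.00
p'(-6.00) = 231.00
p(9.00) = 1408.00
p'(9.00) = 471.00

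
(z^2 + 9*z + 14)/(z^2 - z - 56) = (z + 2)/(z - 8)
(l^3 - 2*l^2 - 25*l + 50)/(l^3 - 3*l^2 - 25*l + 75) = (l - 2)/(l - 3)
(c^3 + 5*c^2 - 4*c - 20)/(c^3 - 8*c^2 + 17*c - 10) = (c^2 + 7*c + 10)/(c^2 - 6*c + 5)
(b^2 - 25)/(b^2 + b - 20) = (b - 5)/(b - 4)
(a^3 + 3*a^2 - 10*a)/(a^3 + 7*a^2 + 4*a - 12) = a*(a^2 + 3*a - 10)/(a^3 + 7*a^2 + 4*a - 12)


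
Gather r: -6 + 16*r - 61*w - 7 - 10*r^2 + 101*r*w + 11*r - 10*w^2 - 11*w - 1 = -10*r^2 + r*(101*w + 27) - 10*w^2 - 72*w - 14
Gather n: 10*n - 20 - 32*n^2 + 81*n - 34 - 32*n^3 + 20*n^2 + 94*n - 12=-32*n^3 - 12*n^2 + 185*n - 66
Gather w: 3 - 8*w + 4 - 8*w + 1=8 - 16*w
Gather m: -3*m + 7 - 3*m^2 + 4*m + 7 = -3*m^2 + m + 14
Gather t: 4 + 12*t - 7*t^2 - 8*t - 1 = -7*t^2 + 4*t + 3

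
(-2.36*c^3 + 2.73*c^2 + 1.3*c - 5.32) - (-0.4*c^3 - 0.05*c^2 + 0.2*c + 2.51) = -1.96*c^3 + 2.78*c^2 + 1.1*c - 7.83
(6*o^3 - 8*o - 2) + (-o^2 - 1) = 6*o^3 - o^2 - 8*o - 3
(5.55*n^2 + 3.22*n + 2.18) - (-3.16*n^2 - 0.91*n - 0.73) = 8.71*n^2 + 4.13*n + 2.91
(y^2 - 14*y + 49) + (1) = y^2 - 14*y + 50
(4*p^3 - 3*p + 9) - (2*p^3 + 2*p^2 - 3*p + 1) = 2*p^3 - 2*p^2 + 8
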